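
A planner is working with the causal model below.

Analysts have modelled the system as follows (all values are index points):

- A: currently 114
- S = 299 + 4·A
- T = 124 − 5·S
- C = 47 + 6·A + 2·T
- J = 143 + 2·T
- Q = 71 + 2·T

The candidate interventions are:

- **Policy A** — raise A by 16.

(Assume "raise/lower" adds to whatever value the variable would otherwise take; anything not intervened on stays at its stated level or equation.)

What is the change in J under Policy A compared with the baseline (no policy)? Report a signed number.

Baseline:
  A = 114
  S = 299 + 4·114 = 755
  T = 124 − 5·755 = -3651
  J = 143 + 2·(-3651) = -7159
Policy A (A + 16):
  A = 114 + 16 = 130
  S = 299 + 4·130 = 819
  T = 124 − 5·819 = -3971
  J = 143 + 2·(-3971) = -7799
Change in J: -7799 − (-7159) = -640

-640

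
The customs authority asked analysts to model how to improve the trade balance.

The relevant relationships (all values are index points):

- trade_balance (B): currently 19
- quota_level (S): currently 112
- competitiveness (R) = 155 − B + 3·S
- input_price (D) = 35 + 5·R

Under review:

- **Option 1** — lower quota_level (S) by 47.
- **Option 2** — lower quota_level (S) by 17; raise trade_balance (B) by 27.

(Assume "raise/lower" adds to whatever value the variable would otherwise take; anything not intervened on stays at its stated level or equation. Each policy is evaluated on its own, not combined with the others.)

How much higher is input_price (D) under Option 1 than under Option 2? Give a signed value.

Option 1 (S − 47):
  B = 19
  S = 112 − 47 = 65
  R = 155 − 19 + 3·65 = 331
  D = 35 + 5·331 = 1690
Option 2 (S − 17, B + 27):
  B = 19 + 27 = 46
  S = 112 − 17 = 95
  R = 155 − 46 + 3·95 = 394
  D = 35 + 5·394 = 2005
D: 1690 − 2005 = -315

-315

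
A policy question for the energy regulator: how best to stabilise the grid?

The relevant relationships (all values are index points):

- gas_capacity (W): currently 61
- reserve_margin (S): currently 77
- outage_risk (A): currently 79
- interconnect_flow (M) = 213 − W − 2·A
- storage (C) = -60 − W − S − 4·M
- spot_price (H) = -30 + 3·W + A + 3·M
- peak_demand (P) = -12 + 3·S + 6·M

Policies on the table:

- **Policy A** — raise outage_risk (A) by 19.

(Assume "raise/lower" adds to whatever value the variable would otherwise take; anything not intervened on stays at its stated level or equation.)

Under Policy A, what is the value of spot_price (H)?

119

Policy A (A + 19):
  W = 61
  A = 79 + 19 = 98
  M = 213 − 61 − 2·98 = -44
  H = -30 + 3·61 + 98 + 3·(-44) = 119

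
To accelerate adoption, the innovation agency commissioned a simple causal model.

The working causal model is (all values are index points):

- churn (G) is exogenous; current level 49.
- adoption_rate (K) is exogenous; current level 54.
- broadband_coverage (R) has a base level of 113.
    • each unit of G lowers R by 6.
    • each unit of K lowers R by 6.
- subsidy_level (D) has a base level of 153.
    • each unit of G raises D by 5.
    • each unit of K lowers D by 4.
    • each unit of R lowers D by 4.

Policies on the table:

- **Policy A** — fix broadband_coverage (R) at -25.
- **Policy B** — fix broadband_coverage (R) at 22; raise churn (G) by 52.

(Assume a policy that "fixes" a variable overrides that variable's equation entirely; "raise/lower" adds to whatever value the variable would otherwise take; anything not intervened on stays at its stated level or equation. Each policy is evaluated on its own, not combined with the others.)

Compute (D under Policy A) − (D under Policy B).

Policy A (R := -25):
  G = 49
  K = 54
  R = -25
  D = 153 + 5·49 − 4·54 − 4·(-25) = 282
Policy B (R := 22, G + 52):
  G = 49 + 52 = 101
  K = 54
  R = 22
  D = 153 + 5·101 − 4·54 − 4·22 = 354
D: 282 − 354 = -72

-72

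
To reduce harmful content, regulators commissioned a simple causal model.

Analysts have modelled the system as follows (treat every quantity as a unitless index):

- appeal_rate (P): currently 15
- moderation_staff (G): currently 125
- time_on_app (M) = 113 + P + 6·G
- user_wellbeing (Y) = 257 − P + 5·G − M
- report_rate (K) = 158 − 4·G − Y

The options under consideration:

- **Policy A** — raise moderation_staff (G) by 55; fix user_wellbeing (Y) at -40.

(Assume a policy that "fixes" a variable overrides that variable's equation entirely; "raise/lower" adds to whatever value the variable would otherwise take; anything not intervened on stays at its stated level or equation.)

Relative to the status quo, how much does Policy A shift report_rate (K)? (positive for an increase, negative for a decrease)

-191

Baseline:
  P = 15
  G = 125
  M = 113 + 15 + 6·125 = 878
  Y = 257 − 15 + 5·125 − 878 = -11
  K = 158 − 4·125 − (-11) = -331
Policy A (G + 55, Y := -40):
  P = 15
  G = 125 + 55 = 180
  M = 113 + 15 + 6·180 = 1208
  Y = -40
  K = 158 − 4·180 − (-40) = -522
Change in K: -522 − (-331) = -191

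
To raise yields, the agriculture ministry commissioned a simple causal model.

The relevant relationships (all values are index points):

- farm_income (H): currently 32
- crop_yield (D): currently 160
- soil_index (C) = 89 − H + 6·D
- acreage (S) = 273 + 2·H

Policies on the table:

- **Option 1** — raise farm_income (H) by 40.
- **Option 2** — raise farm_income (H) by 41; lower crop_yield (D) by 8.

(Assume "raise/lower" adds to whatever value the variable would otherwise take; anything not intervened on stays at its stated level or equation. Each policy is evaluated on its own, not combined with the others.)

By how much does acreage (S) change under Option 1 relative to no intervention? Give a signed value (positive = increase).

80

Baseline:
  H = 32
  S = 273 + 2·32 = 337
Option 1 (H + 40):
  H = 32 + 40 = 72
  S = 273 + 2·72 = 417
Change in S: 417 − 337 = 80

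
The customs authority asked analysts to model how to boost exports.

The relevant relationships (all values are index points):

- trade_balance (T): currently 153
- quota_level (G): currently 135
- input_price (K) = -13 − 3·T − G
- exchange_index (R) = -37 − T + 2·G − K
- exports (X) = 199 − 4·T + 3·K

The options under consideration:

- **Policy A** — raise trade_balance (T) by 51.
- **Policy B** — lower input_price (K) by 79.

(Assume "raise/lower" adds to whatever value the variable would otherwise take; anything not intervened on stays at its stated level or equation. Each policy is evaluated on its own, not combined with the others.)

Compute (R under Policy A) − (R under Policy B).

Policy A (T + 51):
  T = 153 + 51 = 204
  G = 135
  K = -13 − 3·204 − 135 = -760
  R = -37 − 204 + 2·135 − (-760) = 789
Policy B (K − 79):
  T = 153
  G = 135
  K = -13 − 3·153 − 135 (−79 from intervention) = -686
  R = -37 − 153 + 2·135 − (-686) = 766
R: 789 − 766 = 23

23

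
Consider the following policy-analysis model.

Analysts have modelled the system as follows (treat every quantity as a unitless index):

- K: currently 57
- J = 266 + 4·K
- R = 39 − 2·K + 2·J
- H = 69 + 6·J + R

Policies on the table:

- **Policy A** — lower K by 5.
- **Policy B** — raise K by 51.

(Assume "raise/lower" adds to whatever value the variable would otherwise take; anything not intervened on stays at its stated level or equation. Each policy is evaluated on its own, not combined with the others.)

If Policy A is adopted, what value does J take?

474

Policy A (K − 5):
  K = 57 − 5 = 52
  J = 266 + 4·52 = 474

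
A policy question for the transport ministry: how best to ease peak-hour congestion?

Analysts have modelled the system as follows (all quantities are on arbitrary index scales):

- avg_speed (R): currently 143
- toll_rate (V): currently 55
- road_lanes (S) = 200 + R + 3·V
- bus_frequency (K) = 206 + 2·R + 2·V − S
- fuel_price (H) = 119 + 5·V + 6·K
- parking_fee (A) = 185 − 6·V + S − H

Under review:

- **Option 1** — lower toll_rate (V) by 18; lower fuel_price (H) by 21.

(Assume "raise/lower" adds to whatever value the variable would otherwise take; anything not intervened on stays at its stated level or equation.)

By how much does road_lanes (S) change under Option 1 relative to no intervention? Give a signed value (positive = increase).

-54

Baseline:
  R = 143
  V = 55
  S = 200 + 143 + 3·55 = 508
Option 1 (V − 18, H − 21):
  R = 143
  V = 55 − 18 = 37
  S = 200 + 143 + 3·37 = 454
Change in S: 454 − 508 = -54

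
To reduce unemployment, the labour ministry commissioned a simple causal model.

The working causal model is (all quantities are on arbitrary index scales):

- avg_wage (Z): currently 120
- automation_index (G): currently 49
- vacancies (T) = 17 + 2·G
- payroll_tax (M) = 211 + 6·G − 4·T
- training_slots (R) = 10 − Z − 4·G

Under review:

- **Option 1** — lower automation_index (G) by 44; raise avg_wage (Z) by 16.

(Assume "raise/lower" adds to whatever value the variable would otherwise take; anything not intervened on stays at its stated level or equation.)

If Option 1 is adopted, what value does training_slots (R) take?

Option 1 (G − 44, Z + 16):
  Z = 120 + 16 = 136
  G = 49 − 44 = 5
  R = 10 − 136 − 4·5 = -146

-146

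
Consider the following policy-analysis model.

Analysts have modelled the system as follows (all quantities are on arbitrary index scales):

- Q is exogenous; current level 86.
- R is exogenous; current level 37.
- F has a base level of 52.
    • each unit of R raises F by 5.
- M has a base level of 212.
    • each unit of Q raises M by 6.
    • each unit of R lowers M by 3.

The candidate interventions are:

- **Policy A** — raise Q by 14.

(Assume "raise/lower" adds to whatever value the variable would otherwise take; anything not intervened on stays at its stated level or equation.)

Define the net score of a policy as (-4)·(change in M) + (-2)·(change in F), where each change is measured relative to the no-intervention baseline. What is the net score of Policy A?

Baseline:
  Q = 86
  R = 37
  F = 52 + 5·37 = 237
  M = 212 + 6·86 − 3·37 = 617
Policy A (Q + 14):
  Q = 86 + 14 = 100
  R = 37
  F = 52 + 5·37 = 237
  M = 212 + 6·100 − 3·37 = 701
ΔM = 701 − 617 = 84; ΔF = 237 − 237 = 0
Score = (-4)·84 + (-2)·0 = -336

-336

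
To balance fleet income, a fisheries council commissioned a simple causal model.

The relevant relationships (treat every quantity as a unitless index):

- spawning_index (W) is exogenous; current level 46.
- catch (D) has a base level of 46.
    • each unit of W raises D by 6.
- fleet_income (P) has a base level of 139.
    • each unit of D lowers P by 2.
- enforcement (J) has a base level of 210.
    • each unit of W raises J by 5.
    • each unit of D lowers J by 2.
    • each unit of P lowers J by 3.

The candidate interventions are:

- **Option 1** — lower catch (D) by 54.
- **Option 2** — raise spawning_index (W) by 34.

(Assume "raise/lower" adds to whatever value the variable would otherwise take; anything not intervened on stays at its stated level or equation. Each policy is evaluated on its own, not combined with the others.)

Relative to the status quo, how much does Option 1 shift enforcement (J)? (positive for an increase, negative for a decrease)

-216

Baseline:
  W = 46
  D = 46 + 6·46 = 322
  P = 139 − 2·322 = -505
  J = 210 + 5·46 − 2·322 − 3·(-505) = 1311
Option 1 (D − 54):
  W = 46
  D = 46 + 6·46 (−54 from intervention) = 268
  P = 139 − 2·268 = -397
  J = 210 + 5·46 − 2·268 − 3·(-397) = 1095
Change in J: 1095 − 1311 = -216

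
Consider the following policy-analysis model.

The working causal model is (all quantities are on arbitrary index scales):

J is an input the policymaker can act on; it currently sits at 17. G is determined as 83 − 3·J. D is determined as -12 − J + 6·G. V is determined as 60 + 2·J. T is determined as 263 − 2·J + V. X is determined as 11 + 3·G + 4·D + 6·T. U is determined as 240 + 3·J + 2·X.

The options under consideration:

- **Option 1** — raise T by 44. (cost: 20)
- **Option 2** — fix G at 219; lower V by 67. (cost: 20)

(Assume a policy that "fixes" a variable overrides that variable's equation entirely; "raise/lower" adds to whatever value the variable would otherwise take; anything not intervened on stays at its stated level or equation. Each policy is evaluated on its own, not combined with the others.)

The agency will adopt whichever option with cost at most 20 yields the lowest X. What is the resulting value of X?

2961

Option 1 (T + 44):
  J = 17
  G = 83 − 3·17 = 32
  D = -12 − 17 + 6·32 = 163
  V = 60 + 2·17 = 94
  T = 263 − 2·17 + 94 (+44 from intervention) = 367
  X = 11 + 3·32 + 4·163 + 6·367 = 2961
Option 2 (G := 219, V − 67):
  J = 17
  G = 219
  D = -12 − 17 + 6·219 = 1285
  V = 60 + 2·17 (−67 from intervention) = 27
  T = 263 − 2·17 + 27 = 256
  X = 11 + 3·219 + 4·1285 + 6·256 = 7344
Comparing — Option 1: X=2961, Option 2: X=7344. Lowest is 2961 (Option 1).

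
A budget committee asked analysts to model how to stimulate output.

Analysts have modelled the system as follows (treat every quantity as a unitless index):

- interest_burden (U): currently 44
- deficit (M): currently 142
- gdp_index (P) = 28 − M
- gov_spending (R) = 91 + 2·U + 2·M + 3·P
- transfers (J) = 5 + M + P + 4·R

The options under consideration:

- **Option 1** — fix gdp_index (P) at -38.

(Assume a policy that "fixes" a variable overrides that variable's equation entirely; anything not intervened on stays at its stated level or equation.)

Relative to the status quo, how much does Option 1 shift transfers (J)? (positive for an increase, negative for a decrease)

Baseline:
  U = 44
  M = 142
  P = 28 − 142 = -114
  R = 91 + 2·44 + 2·142 + 3·(-114) = 121
  J = 5 + 142 + (-114) + 4·121 = 517
Option 1 (P := -38):
  U = 44
  M = 142
  P = -38
  R = 91 + 2·44 + 2·142 + 3·(-38) = 349
  J = 5 + 142 + (-38) + 4·349 = 1505
Change in J: 1505 − 517 = 988

988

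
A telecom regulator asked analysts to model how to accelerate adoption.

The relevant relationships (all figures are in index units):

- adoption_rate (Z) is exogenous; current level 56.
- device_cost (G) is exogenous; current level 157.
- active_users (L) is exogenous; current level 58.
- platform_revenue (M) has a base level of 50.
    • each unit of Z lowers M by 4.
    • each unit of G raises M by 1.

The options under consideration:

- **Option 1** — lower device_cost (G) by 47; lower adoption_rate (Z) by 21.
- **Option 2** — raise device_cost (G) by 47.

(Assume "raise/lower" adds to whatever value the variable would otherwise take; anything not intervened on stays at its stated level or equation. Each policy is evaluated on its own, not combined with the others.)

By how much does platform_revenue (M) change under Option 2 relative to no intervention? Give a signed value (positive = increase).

Baseline:
  Z = 56
  G = 157
  M = 50 − 4·56 + 157 = -17
Option 2 (G + 47):
  Z = 56
  G = 157 + 47 = 204
  M = 50 − 4·56 + 204 = 30
Change in M: 30 − (-17) = 47

47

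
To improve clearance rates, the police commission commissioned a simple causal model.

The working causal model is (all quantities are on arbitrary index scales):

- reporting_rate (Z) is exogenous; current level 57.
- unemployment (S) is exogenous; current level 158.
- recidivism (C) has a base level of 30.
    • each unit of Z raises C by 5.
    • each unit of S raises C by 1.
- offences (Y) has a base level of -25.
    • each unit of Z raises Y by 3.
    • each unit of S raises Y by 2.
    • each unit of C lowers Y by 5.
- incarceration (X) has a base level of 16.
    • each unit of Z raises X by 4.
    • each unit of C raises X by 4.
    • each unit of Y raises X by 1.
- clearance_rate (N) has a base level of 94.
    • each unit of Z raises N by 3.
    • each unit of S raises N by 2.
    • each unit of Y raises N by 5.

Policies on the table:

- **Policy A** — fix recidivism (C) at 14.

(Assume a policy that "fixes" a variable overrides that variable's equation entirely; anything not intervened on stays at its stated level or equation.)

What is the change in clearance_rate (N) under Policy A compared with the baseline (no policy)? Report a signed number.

Baseline:
  Z = 57
  S = 158
  C = 30 + 5·57 + 158 = 473
  Y = -25 + 3·57 + 2·158 − 5·473 = -1903
  N = 94 + 3·57 + 2·158 + 5·(-1903) = -8934
Policy A (C := 14):
  Z = 57
  S = 158
  C = 14
  Y = -25 + 3·57 + 2·158 − 5·14 = 392
  N = 94 + 3·57 + 2·158 + 5·392 = 2541
Change in N: 2541 − (-8934) = 11475

11475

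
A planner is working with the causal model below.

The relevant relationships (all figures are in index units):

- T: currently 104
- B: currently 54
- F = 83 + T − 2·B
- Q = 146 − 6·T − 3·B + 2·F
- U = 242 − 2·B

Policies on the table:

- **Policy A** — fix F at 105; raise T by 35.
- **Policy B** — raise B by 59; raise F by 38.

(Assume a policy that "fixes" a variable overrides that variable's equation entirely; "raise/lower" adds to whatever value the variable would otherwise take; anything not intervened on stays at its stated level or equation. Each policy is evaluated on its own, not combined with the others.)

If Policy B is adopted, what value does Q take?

Policy B (B + 59, F + 38):
  T = 104
  B = 54 + 59 = 113
  F = 83 + 104 − 2·113 (+38 from intervention) = -1
  Q = 146 − 6·104 − 3·113 + 2·(-1) = -819

-819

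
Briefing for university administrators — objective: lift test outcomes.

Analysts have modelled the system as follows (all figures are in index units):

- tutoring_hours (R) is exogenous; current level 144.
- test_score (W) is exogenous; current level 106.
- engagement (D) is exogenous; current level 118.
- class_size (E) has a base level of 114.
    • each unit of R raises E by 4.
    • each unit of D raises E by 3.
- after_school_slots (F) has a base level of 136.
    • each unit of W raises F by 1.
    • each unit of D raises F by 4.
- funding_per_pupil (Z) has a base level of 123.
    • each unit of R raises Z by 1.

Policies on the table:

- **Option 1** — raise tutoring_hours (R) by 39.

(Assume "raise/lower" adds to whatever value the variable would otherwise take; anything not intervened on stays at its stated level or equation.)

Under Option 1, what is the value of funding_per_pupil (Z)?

Option 1 (R + 39):
  R = 144 + 39 = 183
  Z = 123 + 183 = 306

306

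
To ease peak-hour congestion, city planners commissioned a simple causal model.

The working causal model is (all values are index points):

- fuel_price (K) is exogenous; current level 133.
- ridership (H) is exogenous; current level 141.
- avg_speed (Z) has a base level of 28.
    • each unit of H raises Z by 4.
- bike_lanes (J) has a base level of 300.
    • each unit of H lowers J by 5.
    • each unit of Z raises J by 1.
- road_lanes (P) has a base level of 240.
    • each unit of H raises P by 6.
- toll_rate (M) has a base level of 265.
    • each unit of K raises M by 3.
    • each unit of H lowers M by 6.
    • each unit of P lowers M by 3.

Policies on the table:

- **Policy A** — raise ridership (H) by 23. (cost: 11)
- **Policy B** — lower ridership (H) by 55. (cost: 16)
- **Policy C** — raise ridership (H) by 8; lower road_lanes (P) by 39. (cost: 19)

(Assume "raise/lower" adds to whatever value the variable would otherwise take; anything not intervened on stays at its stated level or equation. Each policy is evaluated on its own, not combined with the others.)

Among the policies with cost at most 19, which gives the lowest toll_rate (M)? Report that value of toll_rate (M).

-3992

Policy A (H + 23):
  K = 133
  H = 141 + 23 = 164
  P = 240 + 6·164 = 1224
  M = 265 + 3·133 − 6·164 − 3·1224 = -3992
Policy B (H − 55):
  K = 133
  H = 141 − 55 = 86
  P = 240 + 6·86 = 756
  M = 265 + 3·133 − 6·86 − 3·756 = -2120
Policy C (H + 8, P − 39):
  K = 133
  H = 141 + 8 = 149
  P = 240 + 6·149 (−39 from intervention) = 1095
  M = 265 + 3·133 − 6·149 − 3·1095 = -3515
Comparing — Policy A: M=-3992, Policy B: M=-2120, Policy C: M=-3515. Lowest is -3992 (Policy A).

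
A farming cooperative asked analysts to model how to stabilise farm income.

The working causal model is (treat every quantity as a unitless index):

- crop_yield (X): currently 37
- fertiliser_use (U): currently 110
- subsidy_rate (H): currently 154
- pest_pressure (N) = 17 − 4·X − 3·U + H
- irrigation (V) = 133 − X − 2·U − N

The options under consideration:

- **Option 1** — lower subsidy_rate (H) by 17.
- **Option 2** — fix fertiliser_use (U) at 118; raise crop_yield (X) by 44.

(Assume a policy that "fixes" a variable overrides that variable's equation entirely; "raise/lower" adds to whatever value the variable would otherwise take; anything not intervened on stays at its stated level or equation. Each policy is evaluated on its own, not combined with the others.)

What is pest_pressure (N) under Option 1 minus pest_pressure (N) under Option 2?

183

Option 1 (H − 17):
  X = 37
  U = 110
  H = 154 − 17 = 137
  N = 17 − 4·37 − 3·110 + 137 = -324
Option 2 (U := 118, X + 44):
  X = 37 + 44 = 81
  U = 118
  H = 154
  N = 17 − 4·81 − 3·118 + 154 = -507
N: -324 − (-507) = 183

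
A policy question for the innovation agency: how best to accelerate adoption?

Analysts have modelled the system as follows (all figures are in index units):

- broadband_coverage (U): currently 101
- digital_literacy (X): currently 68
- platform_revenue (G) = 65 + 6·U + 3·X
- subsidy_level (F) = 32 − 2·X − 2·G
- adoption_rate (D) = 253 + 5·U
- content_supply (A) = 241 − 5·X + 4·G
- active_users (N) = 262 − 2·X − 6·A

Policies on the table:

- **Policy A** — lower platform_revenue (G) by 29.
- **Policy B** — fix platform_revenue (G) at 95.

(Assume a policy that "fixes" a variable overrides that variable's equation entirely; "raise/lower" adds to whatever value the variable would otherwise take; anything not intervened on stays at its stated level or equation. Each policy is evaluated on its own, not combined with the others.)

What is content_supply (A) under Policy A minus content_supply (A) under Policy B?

Policy A (G − 29):
  U = 101
  X = 68
  G = 65 + 6·101 + 3·68 (−29 from intervention) = 846
  A = 241 − 5·68 + 4·846 = 3285
Policy B (G := 95):
  U = 101
  X = 68
  G = 95
  A = 241 − 5·68 + 4·95 = 281
A: 3285 − 281 = 3004

3004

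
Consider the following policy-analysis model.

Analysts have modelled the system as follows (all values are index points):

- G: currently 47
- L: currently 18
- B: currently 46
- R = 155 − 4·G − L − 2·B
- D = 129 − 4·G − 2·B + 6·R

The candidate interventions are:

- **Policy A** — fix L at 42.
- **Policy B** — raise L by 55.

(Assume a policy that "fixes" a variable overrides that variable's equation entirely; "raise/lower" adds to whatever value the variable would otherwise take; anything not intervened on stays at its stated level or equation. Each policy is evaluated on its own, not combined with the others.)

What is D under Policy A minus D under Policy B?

186

Policy A (L := 42):
  G = 47
  L = 42
  B = 46
  R = 155 − 4·47 − 42 − 2·46 = -167
  D = 129 − 4·47 − 2·46 + 6·(-167) = -1153
Policy B (L + 55):
  G = 47
  L = 18 + 55 = 73
  B = 46
  R = 155 − 4·47 − 73 − 2·46 = -198
  D = 129 − 4·47 − 2·46 + 6·(-198) = -1339
D: -1153 − (-1339) = 186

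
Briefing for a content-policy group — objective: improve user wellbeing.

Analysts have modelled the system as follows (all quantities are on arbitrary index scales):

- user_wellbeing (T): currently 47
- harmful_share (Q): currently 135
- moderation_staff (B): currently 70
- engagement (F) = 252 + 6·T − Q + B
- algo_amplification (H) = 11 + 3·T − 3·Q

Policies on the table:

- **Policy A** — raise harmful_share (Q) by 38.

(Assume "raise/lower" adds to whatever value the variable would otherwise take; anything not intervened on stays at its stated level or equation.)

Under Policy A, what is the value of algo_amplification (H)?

-367

Policy A (Q + 38):
  T = 47
  Q = 135 + 38 = 173
  H = 11 + 3·47 − 3·173 = -367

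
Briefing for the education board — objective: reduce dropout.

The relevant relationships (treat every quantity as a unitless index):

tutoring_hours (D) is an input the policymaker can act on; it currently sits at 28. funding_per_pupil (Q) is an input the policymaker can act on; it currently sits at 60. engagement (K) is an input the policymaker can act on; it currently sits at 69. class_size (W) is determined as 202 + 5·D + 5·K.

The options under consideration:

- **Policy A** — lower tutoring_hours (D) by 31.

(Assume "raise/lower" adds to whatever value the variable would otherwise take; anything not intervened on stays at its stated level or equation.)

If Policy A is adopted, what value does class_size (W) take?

532

Policy A (D − 31):
  D = 28 − 31 = -3
  K = 69
  W = 202 + 5·(-3) + 5·69 = 532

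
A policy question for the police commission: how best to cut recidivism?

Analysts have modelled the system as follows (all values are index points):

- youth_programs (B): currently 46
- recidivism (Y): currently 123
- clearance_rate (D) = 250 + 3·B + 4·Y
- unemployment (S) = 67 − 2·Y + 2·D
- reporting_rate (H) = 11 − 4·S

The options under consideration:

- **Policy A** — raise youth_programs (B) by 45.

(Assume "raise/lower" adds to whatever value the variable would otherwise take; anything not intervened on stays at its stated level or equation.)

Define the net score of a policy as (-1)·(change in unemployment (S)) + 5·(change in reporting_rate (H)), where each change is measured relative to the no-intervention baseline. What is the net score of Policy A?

Baseline:
  B = 46
  Y = 123
  D = 250 + 3·46 + 4·123 = 880
  S = 67 − 2·123 + 2·880 = 1581
  H = 11 − 4·1581 = -6313
Policy A (B + 45):
  B = 46 + 45 = 91
  Y = 123
  D = 250 + 3·91 + 4·123 = 1015
  S = 67 − 2·123 + 2·1015 = 1851
  H = 11 − 4·1851 = -7393
ΔS = 1851 − 1581 = 270; ΔH = -7393 − (-6313) = -1080
Score = (-1)·270 + 5·(-1080) = -5670

-5670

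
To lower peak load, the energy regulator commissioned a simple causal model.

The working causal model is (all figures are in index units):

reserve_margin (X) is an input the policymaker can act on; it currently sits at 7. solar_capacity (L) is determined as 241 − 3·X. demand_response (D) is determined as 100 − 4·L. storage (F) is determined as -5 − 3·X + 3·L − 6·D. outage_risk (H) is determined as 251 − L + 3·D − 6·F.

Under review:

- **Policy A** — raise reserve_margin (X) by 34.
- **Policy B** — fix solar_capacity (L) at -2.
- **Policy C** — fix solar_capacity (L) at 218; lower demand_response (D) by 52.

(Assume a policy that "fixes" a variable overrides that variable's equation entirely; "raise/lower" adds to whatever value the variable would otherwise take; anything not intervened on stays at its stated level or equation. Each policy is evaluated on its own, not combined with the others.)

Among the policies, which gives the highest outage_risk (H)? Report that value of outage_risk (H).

Policy A (X + 34):
  X = 7 + 34 = 41
  L = 241 − 3·41 = 118
  D = 100 − 4·118 = -372
  F = -5 − 3·41 + 3·118 − 6·(-372) = 2458
  H = 251 − 118 + 3·(-372) − 6·2458 = -15731
Policy B (L := -2):
  X = 7
  L = -2
  D = 100 − 4·(-2) = 108
  F = -5 − 3·7 + 3·(-2) − 6·108 = -680
  H = 251 − (-2) + 3·108 − 6·(-680) = 4657
Policy C (L := 218, D − 52):
  X = 7
  L = 218
  D = 100 − 4·218 (−52 from intervention) = -824
  F = -5 − 3·7 + 3·218 − 6·(-824) = 5572
  H = 251 − 218 + 3·(-824) − 6·5572 = -35871
Comparing — Policy A: H=-15731, Policy B: H=4657, Policy C: H=-35871. Highest is 4657 (Policy B).

4657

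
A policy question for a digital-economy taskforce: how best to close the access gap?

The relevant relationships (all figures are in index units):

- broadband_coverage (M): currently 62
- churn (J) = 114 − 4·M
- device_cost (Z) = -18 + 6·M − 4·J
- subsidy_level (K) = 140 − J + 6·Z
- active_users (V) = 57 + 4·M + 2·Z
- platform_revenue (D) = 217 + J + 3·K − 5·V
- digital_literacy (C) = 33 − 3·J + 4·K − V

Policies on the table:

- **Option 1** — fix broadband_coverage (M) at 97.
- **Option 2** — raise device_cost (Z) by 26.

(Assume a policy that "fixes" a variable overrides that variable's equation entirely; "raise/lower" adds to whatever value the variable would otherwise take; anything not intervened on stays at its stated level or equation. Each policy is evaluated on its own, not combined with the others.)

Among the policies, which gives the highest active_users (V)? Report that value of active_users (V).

Option 1 (M := 97):
  M = 97
  J = 114 − 4·97 = -274
  Z = -18 + 6·97 − 4·(-274) = 1660
  V = 57 + 4·97 + 2·1660 = 3765
Option 2 (Z + 26):
  M = 62
  J = 114 − 4·62 = -134
  Z = -18 + 6·62 − 4·(-134) (+26 from intervention) = 916
  V = 57 + 4·62 + 2·916 = 2137
Comparing — Option 1: V=3765, Option 2: V=2137. Highest is 3765 (Option 1).

3765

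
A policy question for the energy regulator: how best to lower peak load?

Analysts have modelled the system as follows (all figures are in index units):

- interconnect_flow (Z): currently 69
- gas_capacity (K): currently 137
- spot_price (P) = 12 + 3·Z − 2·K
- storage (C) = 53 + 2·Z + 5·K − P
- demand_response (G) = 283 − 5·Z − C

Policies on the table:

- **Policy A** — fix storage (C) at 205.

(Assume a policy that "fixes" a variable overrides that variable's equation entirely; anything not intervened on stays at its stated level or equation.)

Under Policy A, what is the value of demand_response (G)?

-267

Policy A (C := 205):
  Z = 69
  K = 137
  P = 12 + 3·69 − 2·137 = -55
  C = 205
  G = 283 − 5·69 − 205 = -267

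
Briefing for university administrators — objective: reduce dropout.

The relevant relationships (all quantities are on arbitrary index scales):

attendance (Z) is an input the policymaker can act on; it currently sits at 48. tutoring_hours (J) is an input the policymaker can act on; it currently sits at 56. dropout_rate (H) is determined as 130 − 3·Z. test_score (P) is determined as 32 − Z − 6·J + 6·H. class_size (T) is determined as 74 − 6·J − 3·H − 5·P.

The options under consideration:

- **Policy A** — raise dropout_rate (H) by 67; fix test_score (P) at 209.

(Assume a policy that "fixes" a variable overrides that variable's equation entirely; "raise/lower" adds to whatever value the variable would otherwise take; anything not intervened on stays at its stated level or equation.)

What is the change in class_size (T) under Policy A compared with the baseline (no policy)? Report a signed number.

Baseline:
  Z = 48
  J = 56
  H = 130 − 3·48 = -14
  P = 32 − 48 − 6·56 + 6·(-14) = -436
  T = 74 − 6·56 − 3·(-14) − 5·(-436) = 1960
Policy A (H + 67, P := 209):
  Z = 48
  J = 56
  H = 130 − 3·48 (+67 from intervention) = 53
  P = 209
  T = 74 − 6·56 − 3·53 − 5·209 = -1466
Change in T: -1466 − 1960 = -3426

-3426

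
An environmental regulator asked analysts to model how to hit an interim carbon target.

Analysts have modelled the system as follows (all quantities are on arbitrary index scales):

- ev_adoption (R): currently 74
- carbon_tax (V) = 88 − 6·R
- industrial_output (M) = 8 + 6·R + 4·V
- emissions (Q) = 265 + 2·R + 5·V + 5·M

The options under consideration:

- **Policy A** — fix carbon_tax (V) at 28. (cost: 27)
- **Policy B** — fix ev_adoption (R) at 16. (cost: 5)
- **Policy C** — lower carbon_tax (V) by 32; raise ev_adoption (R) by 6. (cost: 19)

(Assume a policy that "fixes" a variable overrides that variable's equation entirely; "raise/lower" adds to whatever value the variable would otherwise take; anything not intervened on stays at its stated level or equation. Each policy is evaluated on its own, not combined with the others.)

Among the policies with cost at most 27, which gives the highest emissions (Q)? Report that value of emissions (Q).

3373

Policy A (V := 28):
  R = 74
  V = 28
  M = 8 + 6·74 + 4·28 = 564
  Q = 265 + 2·74 + 5·28 + 5·564 = 3373
Policy B (R := 16):
  R = 16
  V = 88 − 6·16 = -8
  M = 8 + 6·16 + 4·(-8) = 72
  Q = 265 + 2·16 + 5·(-8) + 5·72 = 617
Policy C (V − 32, R + 6):
  R = 74 + 6 = 80
  V = 88 − 6·80 (−32 from intervention) = -424
  M = 8 + 6·80 + 4·(-424) = -1208
  Q = 265 + 2·80 + 5·(-424) + 5·(-1208) = -7735
Comparing — Policy A: Q=3373, Policy B: Q=617, Policy C: Q=-7735. Highest is 3373 (Policy A).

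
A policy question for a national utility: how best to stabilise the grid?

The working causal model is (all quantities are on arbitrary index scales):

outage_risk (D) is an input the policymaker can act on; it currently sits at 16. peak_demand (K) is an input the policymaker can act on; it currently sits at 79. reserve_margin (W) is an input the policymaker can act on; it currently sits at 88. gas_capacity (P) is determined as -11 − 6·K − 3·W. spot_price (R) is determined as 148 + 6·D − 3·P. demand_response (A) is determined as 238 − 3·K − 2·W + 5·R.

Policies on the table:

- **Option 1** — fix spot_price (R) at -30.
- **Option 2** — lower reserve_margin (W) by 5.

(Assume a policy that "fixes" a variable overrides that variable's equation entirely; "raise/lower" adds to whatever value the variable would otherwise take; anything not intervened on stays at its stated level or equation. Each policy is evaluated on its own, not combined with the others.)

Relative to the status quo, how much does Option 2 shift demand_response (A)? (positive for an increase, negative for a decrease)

Baseline:
  D = 16
  K = 79
  W = 88
  P = -11 − 6·79 − 3·88 = -749
  R = 148 + 6·16 − 3·(-749) = 2491
  A = 238 − 3·79 − 2·88 + 5·2491 = 12280
Option 2 (W − 5):
  D = 16
  K = 79
  W = 88 − 5 = 83
  P = -11 − 6·79 − 3·83 = -734
  R = 148 + 6·16 − 3·(-734) = 2446
  A = 238 − 3·79 − 2·83 + 5·2446 = 12065
Change in A: 12065 − 12280 = -215

-215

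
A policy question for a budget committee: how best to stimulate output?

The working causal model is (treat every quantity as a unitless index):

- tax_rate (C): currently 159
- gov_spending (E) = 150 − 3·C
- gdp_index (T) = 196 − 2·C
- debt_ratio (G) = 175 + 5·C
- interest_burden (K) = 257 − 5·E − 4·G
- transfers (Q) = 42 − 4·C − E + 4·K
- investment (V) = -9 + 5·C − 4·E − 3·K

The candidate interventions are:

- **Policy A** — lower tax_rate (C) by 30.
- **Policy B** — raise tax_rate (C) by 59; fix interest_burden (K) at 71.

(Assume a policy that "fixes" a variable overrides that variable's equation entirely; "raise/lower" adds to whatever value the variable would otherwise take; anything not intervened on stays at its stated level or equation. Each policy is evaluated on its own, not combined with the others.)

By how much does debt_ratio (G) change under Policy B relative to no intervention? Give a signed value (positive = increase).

295

Baseline:
  C = 159
  G = 175 + 5·159 = 970
Policy B (C + 59, K := 71):
  C = 159 + 59 = 218
  G = 175 + 5·218 = 1265
Change in G: 1265 − 970 = 295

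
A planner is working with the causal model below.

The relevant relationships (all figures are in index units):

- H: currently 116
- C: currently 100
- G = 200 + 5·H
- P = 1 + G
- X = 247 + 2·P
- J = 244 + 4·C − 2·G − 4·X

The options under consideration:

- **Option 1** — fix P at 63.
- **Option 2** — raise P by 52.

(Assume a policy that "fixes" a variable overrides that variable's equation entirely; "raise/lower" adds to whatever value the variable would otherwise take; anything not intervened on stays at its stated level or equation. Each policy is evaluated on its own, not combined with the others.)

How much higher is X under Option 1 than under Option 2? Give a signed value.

-1540

Option 1 (P := 63):
  H = 116
  G = 200 + 5·116 = 780
  P = 63
  X = 247 + 2·63 = 373
Option 2 (P + 52):
  H = 116
  G = 200 + 5·116 = 780
  P = 1 + 780 (+52 from intervention) = 833
  X = 247 + 2·833 = 1913
X: 373 − 1913 = -1540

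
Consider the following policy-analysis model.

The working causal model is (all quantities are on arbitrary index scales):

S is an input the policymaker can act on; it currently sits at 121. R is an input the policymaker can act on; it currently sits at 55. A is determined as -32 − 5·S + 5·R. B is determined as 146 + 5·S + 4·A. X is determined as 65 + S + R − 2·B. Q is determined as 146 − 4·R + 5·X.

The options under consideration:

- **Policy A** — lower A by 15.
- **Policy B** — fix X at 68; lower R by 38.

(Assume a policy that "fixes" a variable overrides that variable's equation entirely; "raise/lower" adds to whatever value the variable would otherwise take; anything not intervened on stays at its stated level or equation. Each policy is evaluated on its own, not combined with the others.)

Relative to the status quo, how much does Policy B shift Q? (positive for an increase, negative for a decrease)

-7683

Baseline:
  S = 121
  R = 55
  A = -32 − 5·121 + 5·55 = -362
  B = 146 + 5·121 + 4·(-362) = -697
  X = 65 + 121 + 55 − 2·(-697) = 1635
  Q = 146 − 4·55 + 5·1635 = 8101
Policy B (X := 68, R − 38):
  S = 121
  R = 55 − 38 = 17
  A = -32 − 5·121 + 5·17 = -552
  B = 146 + 5·121 + 4·(-552) = -1457
  X = 68
  Q = 146 − 4·17 + 5·68 = 418
Change in Q: 418 − 8101 = -7683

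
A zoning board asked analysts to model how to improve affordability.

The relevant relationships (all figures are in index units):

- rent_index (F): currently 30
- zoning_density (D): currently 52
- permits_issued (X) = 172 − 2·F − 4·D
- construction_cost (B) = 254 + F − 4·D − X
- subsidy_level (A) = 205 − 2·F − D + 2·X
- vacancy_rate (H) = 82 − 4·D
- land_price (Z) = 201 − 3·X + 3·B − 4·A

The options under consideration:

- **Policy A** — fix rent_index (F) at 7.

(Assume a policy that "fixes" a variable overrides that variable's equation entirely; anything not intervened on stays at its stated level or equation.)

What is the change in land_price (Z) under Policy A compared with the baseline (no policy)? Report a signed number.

Baseline:
  F = 30
  D = 52
  X = 172 − 2·30 − 4·52 = -96
  B = 254 + 30 − 4·52 − (-96) = 172
  A = 205 − 2·30 − 52 + 2·(-96) = -99
  Z = 201 − 3·(-96) + 3·172 − 4·(-99) = 1401
Policy A (F := 7):
  F = 7
  D = 52
  X = 172 − 2·7 − 4·52 = -50
  B = 254 + 7 − 4·52 − (-50) = 103
  A = 205 − 2·7 − 52 + 2·(-50) = 39
  Z = 201 − 3·(-50) + 3·103 − 4·39 = 504
Change in Z: 504 − 1401 = -897

-897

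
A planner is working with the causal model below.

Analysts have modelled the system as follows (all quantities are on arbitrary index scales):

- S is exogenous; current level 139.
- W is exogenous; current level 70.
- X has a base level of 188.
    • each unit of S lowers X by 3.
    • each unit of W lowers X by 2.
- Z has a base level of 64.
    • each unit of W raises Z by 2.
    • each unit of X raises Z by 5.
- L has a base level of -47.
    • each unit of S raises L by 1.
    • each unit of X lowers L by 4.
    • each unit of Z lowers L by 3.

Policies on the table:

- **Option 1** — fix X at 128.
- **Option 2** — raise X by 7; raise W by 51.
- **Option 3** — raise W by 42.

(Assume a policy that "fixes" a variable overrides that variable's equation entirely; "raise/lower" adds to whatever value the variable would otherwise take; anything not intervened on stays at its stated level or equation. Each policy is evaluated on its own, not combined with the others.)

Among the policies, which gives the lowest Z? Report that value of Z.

-2014

Option 1 (X := 128):
  S = 139
  W = 70
  X = 128
  Z = 64 + 2·70 + 5·128 = 844
Option 2 (X + 7, W + 51):
  S = 139
  W = 70 + 51 = 121
  X = 188 − 3·139 − 2·121 (+7 from intervention) = -464
  Z = 64 + 2·121 + 5·(-464) = -2014
Option 3 (W + 42):
  S = 139
  W = 70 + 42 = 112
  X = 188 − 3·139 − 2·112 = -453
  Z = 64 + 2·112 + 5·(-453) = -1977
Comparing — Option 1: Z=844, Option 2: Z=-2014, Option 3: Z=-1977. Lowest is -2014 (Option 2).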